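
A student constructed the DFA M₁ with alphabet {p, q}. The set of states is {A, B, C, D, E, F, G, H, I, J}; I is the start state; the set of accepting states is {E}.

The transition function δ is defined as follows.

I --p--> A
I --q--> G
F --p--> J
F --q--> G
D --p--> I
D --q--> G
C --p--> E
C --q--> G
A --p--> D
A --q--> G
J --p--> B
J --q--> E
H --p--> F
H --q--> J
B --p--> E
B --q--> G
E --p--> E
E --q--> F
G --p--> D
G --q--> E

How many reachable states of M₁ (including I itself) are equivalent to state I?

States {C,H} cannot be reached from the start state, so discard them.
Initial partition by acceptance: {E} | {A,B,D,F,G,I,J}.
On input p, block {A,B,D,F,G,I,J} splits into {A,D,F,G,I,J} and {B}.
Split {A,D,F,G,I,J} by δ(·,p) → {A,D,F,G,I} and {J}.
Split {A,D,F,G,I} by δ(·,p) → {A,D,G,I} and {F}.
Split {A,D,G,I} by δ(·,q) → {A,D,I} and {G}.
The partition is now stable with 6 blocks: {E} | {A,D,I} | {B} | {J} | {F} | {G}.
The equivalence class containing I is {A,D,I}, of size 3.

3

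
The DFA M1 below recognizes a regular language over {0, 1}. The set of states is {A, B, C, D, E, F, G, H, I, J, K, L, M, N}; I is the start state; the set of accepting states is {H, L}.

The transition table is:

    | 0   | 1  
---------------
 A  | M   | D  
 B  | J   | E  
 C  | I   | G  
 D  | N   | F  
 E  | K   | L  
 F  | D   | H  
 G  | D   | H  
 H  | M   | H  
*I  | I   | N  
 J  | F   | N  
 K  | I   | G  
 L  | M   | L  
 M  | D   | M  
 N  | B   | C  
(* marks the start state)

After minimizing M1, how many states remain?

First remove the unreachable states {A}; 13 states remain.
Start with accepting vs non-accepting: {H,L} | {B,C,D,E,F,G,I,J,K,M,N}.
Split {B,C,D,E,F,G,I,J,K,M,N} by δ(·,1) → {B,C,D,I,J,K,M,N} and {E,F,G}.
Refine {B,C,D,I,J,K,M,N} on symbol 0: members go to different blocks, giving {B,C,D,I,K,M,N} and {J}.
Split {B,C,D,I,K,M,N} by δ(·,0) → {C,D,I,K,M,N} and {B}.
On input 0, block {C,D,I,K,M,N} splits into {C,D,I,K,M} and {N}.
On input 0, block {C,D,I,K,M} splits into {C,I,K,M} and {D}.
Refine {C,I,K,M} on symbol 0: members go to different blocks, giving {C,I,K} and {M}.
On input 1, block {C,I,K} splits into {C,K} and {I}.
On input 0, block {E,F,G} splits into {F,G} and {E}.
The partition is now stable with 10 blocks: {H,L} | {C,K} | {F,G} | {J} | {B} | {N} | {D} | {M} | {I} | {E}.

10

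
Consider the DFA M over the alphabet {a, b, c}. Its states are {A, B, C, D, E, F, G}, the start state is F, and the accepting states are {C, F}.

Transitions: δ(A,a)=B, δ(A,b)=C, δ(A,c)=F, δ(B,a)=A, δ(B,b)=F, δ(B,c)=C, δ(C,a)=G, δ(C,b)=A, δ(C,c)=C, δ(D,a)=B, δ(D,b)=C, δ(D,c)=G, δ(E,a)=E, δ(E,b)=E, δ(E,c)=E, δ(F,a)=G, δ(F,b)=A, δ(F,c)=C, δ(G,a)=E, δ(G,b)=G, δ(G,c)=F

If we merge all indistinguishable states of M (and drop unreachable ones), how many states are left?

4

Reachable states from the start: {A,B,C,E,F,G}. Unreachable: {D} — drop them.
Start with accepting vs non-accepting: {C,F} | {A,B,E,G}.
Split {A,B,E,G} by δ(·,b) → {A,B} and {E,G}.
Refine {E,G} on symbol c: members go to different blocks, giving {E} and {G}.
Stable partition: {C,F} | {A,B} | {E} | {G} — 4 equivalence classes.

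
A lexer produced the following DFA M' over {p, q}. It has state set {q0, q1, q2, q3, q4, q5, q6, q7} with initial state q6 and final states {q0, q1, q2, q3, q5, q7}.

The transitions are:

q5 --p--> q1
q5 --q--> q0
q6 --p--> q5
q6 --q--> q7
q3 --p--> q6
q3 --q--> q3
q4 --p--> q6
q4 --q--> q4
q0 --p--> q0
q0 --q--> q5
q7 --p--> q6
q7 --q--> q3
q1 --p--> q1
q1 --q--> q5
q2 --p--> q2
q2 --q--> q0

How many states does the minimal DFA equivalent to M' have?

3

Reachable states from the start: {q0,q1,q3,q5,q6,q7}. Unreachable: {q2,q4} — drop them.
P0 = {q0,q1,q3,q5,q7} | {q6}.
Refine {q0,q1,q3,q5,q7} on symbol p: members go to different blocks, giving {q0,q1,q5} and {q3,q7}.
Stable partition: {q0,q1,q5} | {q6} | {q3,q7} — 3 equivalence classes.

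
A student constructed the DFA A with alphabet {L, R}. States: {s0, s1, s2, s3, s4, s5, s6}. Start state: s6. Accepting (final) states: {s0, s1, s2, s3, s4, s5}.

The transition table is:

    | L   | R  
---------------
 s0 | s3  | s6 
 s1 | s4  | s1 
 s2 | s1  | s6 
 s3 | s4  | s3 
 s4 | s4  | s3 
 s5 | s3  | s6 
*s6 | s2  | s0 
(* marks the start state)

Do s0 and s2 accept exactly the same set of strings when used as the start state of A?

Yes

First remove the unreachable states {s5}; 6 states remain.
Start with accepting vs non-accepting: {s0,s1,s2,s3,s4} | {s6}.
Split {s0,s1,s2,s3,s4} by δ(·,R) → {s1,s3,s4} and {s0,s2}.
Stable partition: {s1,s3,s4} | {s6} | {s0,s2} — 3 equivalence classes.
s0 and s2 lie in the same block of the stable partition, so they are equivalent — no string distinguishes them.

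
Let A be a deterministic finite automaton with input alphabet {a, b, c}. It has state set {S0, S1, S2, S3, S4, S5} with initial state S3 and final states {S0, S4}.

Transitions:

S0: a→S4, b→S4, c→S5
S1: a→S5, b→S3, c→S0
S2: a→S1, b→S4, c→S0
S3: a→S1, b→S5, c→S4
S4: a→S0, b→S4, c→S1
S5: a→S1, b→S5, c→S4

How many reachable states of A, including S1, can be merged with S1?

First remove the unreachable states {S2}; 5 states remain.
Initial partition by acceptance: {S0,S4} | {S1,S3,S5}.
No further refinement is possible. Final partition (2 blocks): {S0,S4} | {S1,S3,S5}.
State S1 belongs to the block {S1,S3,S5}, which has 3 states.

3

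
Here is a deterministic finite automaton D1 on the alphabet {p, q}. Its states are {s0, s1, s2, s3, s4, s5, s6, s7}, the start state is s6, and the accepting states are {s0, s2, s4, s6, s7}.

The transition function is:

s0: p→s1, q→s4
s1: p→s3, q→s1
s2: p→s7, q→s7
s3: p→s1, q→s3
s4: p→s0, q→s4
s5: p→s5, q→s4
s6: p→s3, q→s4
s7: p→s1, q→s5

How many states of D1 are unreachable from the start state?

3

No path from s6 leads to s2, s5, s7; the other 5 states are all reachable.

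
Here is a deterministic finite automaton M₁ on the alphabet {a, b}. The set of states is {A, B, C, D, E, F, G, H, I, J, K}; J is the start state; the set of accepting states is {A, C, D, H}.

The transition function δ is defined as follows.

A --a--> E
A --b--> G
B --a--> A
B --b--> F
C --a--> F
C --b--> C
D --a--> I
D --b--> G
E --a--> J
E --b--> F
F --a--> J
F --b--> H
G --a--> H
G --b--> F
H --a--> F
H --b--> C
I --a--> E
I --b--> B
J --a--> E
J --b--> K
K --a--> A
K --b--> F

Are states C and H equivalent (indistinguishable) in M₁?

First remove the unreachable states {B,D,I}; 8 states remain.
Start with accepting vs non-accepting: {A,C,H} | {E,F,G,J,K}.
On input b, block {A,C,H} splits into {C,H} and {A}.
Split {E,F,G,J,K} by δ(·,a) → {E,F,J} and {G} and {K}.
Refine {E,F,J} on symbol b: members go to different blocks, giving {E} and {F} and {J}.
The partition is now stable with 7 blocks: {C,H} | {E} | {A} | {G} | {K} | {F} | {J}.
C and H lie in the same block of the stable partition, so they are equivalent — no string distinguishes them.

Yes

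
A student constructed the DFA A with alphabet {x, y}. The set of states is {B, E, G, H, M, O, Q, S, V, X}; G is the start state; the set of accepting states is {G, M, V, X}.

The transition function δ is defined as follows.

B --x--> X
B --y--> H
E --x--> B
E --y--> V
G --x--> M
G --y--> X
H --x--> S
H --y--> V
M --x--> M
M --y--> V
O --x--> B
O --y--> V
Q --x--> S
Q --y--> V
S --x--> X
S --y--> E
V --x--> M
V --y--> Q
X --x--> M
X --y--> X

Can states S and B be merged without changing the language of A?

Reachable states from the start: {B,E,G,H,M,Q,S,V,X}. Unreachable: {O} — drop them.
Initial partition by acceptance: {G,M,V,X} | {B,E,H,Q,S}.
Split {G,M,V,X} by δ(·,y) → {G,M,X} and {V}.
On input y, block {G,M,X} splits into {G,X} and {M}.
On input x, block {B,E,H,Q,S} splits into {E,H,Q} and {B,S}.
The partition is now stable with 5 blocks: {G,X} | {E,H,Q} | {V} | {M} | {B,S}.
S and B lie in the same block of the stable partition, so they are equivalent — no string distinguishes them.

Yes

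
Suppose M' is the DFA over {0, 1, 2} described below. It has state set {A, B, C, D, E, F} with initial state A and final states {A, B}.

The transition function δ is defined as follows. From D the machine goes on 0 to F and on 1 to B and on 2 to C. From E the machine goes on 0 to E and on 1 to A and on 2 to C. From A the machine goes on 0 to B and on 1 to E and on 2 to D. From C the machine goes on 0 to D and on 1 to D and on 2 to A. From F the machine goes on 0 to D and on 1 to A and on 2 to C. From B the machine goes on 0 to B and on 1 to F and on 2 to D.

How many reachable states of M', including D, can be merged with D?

Every state is reachable, so we keep all 6.
Initial partition by acceptance: {A,B} | {C,D,E,F}.
On input 1, block {C,D,E,F} splits into {D,E,F} and {C}.
No further refinement is possible. Final partition (3 blocks): {A,B} | {D,E,F} | {C}.
State D belongs to the block {D,E,F}, which has 3 states.

3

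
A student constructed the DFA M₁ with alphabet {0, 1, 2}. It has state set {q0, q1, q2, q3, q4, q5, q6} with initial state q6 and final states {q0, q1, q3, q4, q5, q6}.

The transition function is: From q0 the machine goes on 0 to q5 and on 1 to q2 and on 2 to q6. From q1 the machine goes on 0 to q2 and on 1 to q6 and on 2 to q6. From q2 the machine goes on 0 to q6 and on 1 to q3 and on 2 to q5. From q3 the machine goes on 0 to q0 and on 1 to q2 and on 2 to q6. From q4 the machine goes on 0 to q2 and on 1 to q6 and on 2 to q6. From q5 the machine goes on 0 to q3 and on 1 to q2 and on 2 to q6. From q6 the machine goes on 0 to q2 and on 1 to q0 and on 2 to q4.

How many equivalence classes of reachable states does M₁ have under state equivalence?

4

Reachable states from the start: {q0,q2,q3,q4,q5,q6}. Unreachable: {q1} — drop them.
Start with accepting vs non-accepting: {q0,q3,q4,q5,q6} | {q2}.
Refine {q0,q3,q4,q5,q6} on symbol 0: members go to different blocks, giving {q0,q3,q5} and {q4,q6}.
Refine {q4,q6} on symbol 1: members go to different blocks, giving {q4} and {q6}.
Stable partition: {q0,q3,q5} | {q2} | {q4} | {q6} — 4 equivalence classes.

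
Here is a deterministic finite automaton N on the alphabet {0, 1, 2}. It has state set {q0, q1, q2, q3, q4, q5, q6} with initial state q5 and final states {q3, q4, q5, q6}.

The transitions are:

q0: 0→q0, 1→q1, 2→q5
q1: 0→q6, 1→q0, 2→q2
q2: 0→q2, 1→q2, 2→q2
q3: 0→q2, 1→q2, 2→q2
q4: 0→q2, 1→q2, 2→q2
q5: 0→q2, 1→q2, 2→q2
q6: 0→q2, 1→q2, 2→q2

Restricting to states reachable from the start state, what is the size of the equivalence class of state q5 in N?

1

First remove the unreachable states {q0,q1,q3,q4,q6}; 2 states remain.
Start with accepting vs non-accepting: {q5} | {q2}.
No further refinement is possible. Final partition (2 blocks): {q5} | {q2}.
The equivalence class containing q5 is {q5}, of size 1.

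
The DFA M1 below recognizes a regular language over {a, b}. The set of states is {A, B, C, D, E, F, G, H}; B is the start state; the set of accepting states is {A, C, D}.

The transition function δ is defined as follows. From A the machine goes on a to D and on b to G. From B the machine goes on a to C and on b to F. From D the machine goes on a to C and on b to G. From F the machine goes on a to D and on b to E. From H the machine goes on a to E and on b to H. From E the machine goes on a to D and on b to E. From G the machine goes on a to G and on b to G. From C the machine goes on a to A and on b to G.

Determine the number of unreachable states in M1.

1

No path from B leads to H; the other 7 states are all reachable.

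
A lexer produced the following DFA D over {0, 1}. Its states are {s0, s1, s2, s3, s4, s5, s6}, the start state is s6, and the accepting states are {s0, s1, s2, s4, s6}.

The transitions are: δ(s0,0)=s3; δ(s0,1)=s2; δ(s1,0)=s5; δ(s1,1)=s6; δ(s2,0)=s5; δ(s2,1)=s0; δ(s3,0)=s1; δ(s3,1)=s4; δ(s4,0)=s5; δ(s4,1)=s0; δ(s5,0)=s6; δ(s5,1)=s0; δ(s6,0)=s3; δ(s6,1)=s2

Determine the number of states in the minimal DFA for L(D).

2

Every state is reachable, so we keep all 7.
P0 = {s0,s1,s2,s4,s6} | {s3,s5}.
The partition is now stable with 2 blocks: {s0,s1,s2,s4,s6} | {s3,s5}.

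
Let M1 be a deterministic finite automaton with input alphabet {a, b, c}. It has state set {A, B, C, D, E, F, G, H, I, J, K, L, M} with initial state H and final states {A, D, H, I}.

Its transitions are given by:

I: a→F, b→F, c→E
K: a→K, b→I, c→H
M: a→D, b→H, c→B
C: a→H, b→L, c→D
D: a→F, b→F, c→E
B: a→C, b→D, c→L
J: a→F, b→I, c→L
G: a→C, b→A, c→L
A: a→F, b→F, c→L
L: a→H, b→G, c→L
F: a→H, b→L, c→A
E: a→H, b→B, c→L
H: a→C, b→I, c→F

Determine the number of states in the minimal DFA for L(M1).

5

First remove the unreachable states {J,K,M}; 10 states remain.
Start with accepting vs non-accepting: {A,D,H,I} | {B,C,E,F,G,L}.
Refine {A,D,H,I} on symbol b: members go to different blocks, giving {A,D,I} and {H}.
Split {B,C,E,F,G,L} by δ(·,a) → {C,E,F,L} and {B,G}.
Split {C,E,F,L} by δ(·,b) → {C,F} and {E,L}.
Stable partition: {A,D,I} | {C,F} | {H} | {B,G} | {E,L} — 5 equivalence classes.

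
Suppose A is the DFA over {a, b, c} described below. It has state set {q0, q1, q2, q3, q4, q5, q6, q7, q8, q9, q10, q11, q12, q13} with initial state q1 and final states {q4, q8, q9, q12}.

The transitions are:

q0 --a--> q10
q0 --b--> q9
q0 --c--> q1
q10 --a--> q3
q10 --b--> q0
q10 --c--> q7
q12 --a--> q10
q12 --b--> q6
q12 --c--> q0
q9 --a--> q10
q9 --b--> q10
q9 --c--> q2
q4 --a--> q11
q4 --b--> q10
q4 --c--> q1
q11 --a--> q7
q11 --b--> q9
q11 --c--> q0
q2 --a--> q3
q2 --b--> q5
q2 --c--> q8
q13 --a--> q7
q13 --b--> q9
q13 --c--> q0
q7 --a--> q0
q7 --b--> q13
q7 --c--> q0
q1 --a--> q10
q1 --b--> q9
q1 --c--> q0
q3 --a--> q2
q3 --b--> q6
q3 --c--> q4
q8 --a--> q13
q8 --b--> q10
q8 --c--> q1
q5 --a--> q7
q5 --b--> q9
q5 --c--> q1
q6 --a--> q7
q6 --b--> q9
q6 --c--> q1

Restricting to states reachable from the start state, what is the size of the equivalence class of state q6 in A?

4

Reachable states from the start: {q0,q1,q2,q3,q4,q5,q6,q7,q8,q9,q10,q11,q13}. Unreachable: {q12} — drop them.
P0 = {q4,q8,q9} | {q0,q1,q2,q3,q5,q6,q7,q10,q11,q13}.
On input b, block {q0,q1,q2,q3,q5,q6,q7,q10,q11,q13} splits into {q0,q1,q5,q6,q11,q13} and {q2,q3,q7,q10}.
On input a, block {q4,q8,q9} splits into {q4,q8} and {q9}.
Refine {q2,q3,q7,q10} on symbol a: members go to different blocks, giving {q2,q3,q10} and {q7}.
On input a, block {q0,q1,q5,q6,q11,q13} splits into {q5,q6,q11,q13} and {q0,q1}.
Split {q2,q3,q10} by δ(·,b) → {q2,q3} and {q10}.
No further refinement is possible. Final partition (7 blocks): {q4,q8} | {q5,q6,q11,q13} | {q2,q3} | {q9} | {q7} | {q0,q1} | {q10}.
The equivalence class containing q6 is {q5,q6,q11,q13}, of size 4.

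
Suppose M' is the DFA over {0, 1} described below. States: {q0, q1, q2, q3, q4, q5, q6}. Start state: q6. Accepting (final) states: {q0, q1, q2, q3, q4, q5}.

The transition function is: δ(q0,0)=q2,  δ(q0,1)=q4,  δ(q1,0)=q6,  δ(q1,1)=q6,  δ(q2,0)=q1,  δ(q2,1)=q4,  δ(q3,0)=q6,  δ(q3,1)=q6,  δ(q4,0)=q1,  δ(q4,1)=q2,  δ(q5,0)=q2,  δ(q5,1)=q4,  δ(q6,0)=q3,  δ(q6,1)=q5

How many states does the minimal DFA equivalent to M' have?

First remove the unreachable states {q0}; 6 states remain.
Start with accepting vs non-accepting: {q1,q2,q3,q4,q5} | {q6}.
Split {q1,q2,q3,q4,q5} by δ(·,0) → {q2,q4,q5} and {q1,q3}.
Split {q2,q4,q5} by δ(·,0) → {q2,q4} and {q5}.
The partition is now stable with 4 blocks: {q2,q4} | {q6} | {q1,q3} | {q5}.

4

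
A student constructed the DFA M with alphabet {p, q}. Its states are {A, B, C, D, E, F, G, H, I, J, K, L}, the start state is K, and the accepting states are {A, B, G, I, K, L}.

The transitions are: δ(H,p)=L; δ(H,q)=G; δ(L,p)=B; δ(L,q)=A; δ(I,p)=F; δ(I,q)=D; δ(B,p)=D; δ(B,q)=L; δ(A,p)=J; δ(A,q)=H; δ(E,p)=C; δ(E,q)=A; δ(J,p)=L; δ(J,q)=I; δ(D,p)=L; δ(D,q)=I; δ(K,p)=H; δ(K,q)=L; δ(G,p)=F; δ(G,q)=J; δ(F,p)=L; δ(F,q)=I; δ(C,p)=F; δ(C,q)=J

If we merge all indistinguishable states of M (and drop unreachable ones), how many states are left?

4

Reachable states from the start: {A,B,D,F,G,H,I,J,K,L}. Unreachable: {C,E} — drop them.
P0 = {A,B,G,I,K,L} | {D,F,H,J}.
Refine {A,B,G,I,K,L} on symbol p: members go to different blocks, giving {A,B,G,I,K} and {L}.
Refine {A,B,G,I,K} on symbol q: members go to different blocks, giving {A,G,I} and {B,K}.
Stable partition: {A,G,I} | {D,F,H,J} | {L} | {B,K} — 4 equivalence classes.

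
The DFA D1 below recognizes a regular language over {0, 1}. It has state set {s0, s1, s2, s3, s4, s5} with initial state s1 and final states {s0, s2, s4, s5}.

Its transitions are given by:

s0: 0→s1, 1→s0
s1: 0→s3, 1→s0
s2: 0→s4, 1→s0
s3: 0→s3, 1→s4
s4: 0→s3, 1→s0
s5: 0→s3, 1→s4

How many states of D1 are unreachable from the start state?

Starting at s1 and following transitions, the reachable set is {s0, s1, s3, s4}. That leaves s2, s5 unreachable — 2 in total.

2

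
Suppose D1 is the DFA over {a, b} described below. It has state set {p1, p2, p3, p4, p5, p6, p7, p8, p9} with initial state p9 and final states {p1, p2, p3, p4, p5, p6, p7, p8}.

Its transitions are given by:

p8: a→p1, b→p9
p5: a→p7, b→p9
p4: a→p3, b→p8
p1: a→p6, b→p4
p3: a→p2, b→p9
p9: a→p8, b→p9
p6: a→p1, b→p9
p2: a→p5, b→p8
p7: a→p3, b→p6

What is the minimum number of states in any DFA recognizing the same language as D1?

5

Initial partition by acceptance: {p1,p2,p3,p4,p5,p6,p7,p8} | {p9}.
Refine {p1,p2,p3,p4,p5,p6,p7,p8} on symbol b: members go to different blocks, giving {p1,p2,p4,p7} and {p3,p5,p6,p8}.
Split {p1,p2,p4,p7} by δ(·,b) → {p2,p4,p7} and {p1}.
Refine {p3,p5,p6,p8} on symbol a: members go to different blocks, giving {p3,p5} and {p6,p8}.
No further refinement is possible. Final partition (5 blocks): {p2,p4,p7} | {p9} | {p3,p5} | {p1} | {p6,p8}.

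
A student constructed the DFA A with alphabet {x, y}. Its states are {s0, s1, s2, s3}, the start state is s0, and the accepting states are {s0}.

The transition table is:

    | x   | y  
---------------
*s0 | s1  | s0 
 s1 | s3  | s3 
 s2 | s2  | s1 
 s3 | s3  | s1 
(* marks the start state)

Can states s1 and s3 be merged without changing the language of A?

States {s2} cannot be reached from the start state, so discard them.
P0 = {s0} | {s1,s3}.
The partition is now stable with 2 blocks: {s0} | {s1,s3}.
s1 and s3 lie in the same block of the stable partition, so they are equivalent — no string distinguishes them.

Yes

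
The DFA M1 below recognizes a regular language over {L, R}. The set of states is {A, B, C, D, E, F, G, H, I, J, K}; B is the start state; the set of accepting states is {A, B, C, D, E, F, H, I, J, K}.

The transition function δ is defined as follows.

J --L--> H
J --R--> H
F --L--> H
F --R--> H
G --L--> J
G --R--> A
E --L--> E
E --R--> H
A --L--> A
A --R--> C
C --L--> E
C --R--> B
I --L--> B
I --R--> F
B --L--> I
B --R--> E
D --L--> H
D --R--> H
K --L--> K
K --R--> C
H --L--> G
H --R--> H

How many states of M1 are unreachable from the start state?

BFS from B reaches {A, B, C, E, F, G, H, I, J}; the 2 state(s) D, K are never visited.

2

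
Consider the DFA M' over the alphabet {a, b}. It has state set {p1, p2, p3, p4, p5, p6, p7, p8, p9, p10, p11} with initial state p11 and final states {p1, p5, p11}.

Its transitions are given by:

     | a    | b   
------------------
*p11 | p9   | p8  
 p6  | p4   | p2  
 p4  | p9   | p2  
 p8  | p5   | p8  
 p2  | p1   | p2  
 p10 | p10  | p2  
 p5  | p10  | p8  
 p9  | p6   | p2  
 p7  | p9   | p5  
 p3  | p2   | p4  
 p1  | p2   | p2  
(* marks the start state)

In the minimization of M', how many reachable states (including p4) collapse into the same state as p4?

Reachable states from the start: {p1,p2,p4,p5,p6,p8,p9,p10,p11}. Unreachable: {p3,p7} — drop them.
Initial partition by acceptance: {p1,p5,p11} | {p2,p4,p6,p8,p9,p10}.
Split {p2,p4,p6,p8,p9,p10} by δ(·,a) → {p4,p6,p9,p10} and {p2,p8}.
Refine {p1,p5,p11} on symbol a: members go to different blocks, giving {p5,p11} and {p1}.
Refine {p2,p8} on symbol a: members go to different blocks, giving {p2} and {p8}.
No further refinement is possible. Final partition (5 blocks): {p5,p11} | {p4,p6,p9,p10} | {p2} | {p1} | {p8}.
State p4 belongs to the block {p4,p6,p9,p10}, which has 4 states.

4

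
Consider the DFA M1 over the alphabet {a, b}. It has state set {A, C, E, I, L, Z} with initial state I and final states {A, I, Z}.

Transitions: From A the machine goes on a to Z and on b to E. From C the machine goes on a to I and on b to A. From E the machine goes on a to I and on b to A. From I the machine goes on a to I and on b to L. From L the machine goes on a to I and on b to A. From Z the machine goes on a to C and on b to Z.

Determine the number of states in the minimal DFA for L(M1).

4

Initial partition by acceptance: {A,I,Z} | {C,E,L}.
Refine {A,I,Z} on symbol a: members go to different blocks, giving {A,I} and {Z}.
On input a, block {A,I} splits into {A} and {I}.
The partition is now stable with 4 blocks: {A} | {C,E,L} | {Z} | {I}.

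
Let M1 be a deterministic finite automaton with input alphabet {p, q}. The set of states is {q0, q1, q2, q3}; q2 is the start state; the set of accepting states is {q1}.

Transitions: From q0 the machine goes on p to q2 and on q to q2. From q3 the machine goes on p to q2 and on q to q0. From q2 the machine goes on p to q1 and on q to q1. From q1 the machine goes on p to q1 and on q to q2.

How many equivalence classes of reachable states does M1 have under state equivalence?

2

Reachable states from the start: {q1,q2}. Unreachable: {q0,q3} — drop them.
P0 = {q1} | {q2}.
Stable partition: {q1} | {q2} — 2 equivalence classes.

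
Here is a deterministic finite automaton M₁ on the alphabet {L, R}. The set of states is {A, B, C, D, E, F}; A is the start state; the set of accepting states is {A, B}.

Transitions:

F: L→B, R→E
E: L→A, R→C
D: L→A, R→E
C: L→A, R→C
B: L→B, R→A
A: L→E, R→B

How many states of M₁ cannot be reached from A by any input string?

BFS from A reaches {A, B, C, E}; the 2 state(s) D, F are never visited.

2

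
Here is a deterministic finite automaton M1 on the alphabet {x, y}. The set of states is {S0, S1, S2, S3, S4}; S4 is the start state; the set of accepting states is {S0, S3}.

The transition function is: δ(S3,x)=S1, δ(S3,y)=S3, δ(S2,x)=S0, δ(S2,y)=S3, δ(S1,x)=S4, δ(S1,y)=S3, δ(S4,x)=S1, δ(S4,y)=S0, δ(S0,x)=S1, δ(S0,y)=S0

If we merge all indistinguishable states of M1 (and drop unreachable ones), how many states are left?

2

Reachable states from the start: {S0,S1,S3,S4}. Unreachable: {S2} — drop them.
Initial partition by acceptance: {S0,S3} | {S1,S4}.
The partition is now stable with 2 blocks: {S0,S3} | {S1,S4}.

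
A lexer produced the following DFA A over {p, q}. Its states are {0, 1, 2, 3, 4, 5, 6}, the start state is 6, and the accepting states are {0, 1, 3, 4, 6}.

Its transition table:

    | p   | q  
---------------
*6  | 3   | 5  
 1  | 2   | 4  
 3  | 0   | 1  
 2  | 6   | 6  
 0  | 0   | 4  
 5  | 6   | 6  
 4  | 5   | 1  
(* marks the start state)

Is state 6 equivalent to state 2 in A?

No

All states are reachable from the start state.
P0 = {0,1,3,4,6} | {2,5}.
On input p, block {0,1,3,4,6} splits into {0,3,6} and {1,4}.
Refine {0,3,6} on symbol q: members go to different blocks, giving {0,3} and {6}.
Stable partition: {0,3} | {2,5} | {1,4} | {6} — 4 equivalence classes.
6 and 2 end up in different blocks, so they are distinguishable. For instance, the string 'ε' is accepted from only 6.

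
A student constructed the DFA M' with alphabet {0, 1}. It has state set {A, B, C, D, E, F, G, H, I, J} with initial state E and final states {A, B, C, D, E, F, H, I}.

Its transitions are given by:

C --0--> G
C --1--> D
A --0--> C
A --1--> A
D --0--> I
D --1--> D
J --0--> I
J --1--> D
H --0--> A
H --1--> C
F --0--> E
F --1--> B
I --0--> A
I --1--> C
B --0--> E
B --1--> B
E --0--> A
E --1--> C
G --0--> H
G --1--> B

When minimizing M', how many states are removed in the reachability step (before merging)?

2

Starting at E and following transitions, the reachable set is {A, B, C, D, E, G, H, I}. That leaves F, J unreachable — 2 in total.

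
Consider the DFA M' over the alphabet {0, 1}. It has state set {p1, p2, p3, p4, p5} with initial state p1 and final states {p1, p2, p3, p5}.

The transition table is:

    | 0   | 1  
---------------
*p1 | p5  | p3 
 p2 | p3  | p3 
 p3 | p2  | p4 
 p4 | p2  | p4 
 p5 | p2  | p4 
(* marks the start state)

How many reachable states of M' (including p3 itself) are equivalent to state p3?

2

Every state is reachable, so we keep all 5.
Initial partition by acceptance: {p1,p2,p3,p5} | {p4}.
On input 1, block {p1,p2,p3,p5} splits into {p1,p2} and {p3,p5}.
No further refinement is possible. Final partition (3 blocks): {p1,p2} | {p4} | {p3,p5}.
State p3 belongs to the block {p3,p5}, which has 2 states.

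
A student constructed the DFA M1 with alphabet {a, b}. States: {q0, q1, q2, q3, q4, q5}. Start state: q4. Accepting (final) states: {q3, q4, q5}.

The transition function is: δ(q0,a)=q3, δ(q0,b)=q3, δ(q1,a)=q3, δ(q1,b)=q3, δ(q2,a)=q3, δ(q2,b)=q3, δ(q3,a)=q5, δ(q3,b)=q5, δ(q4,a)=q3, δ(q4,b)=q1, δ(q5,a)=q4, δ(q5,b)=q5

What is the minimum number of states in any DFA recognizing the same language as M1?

4

First remove the unreachable states {q0,q2}; 4 states remain.
Initial partition by acceptance: {q3,q4,q5} | {q1}.
On input b, block {q3,q4,q5} splits into {q3,q5} and {q4}.
Refine {q3,q5} on symbol a: members go to different blocks, giving {q3} and {q5}.
No further refinement is possible. Final partition (4 blocks): {q3} | {q1} | {q4} | {q5}.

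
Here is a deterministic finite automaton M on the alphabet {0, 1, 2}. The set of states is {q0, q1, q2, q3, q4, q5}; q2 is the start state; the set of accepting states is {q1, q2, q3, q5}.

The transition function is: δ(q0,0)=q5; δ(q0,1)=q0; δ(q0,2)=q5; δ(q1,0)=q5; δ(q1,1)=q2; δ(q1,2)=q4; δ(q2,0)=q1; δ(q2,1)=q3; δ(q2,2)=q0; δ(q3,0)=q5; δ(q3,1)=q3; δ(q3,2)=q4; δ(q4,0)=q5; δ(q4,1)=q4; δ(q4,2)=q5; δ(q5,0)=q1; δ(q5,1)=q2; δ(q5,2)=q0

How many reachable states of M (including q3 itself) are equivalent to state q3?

4

All states are reachable from the start state.
P0 = {q1,q2,q3,q5} | {q0,q4}.
Stable partition: {q1,q2,q3,q5} | {q0,q4} — 2 equivalence classes.
The equivalence class containing q3 is {q1,q2,q3,q5}, of size 4.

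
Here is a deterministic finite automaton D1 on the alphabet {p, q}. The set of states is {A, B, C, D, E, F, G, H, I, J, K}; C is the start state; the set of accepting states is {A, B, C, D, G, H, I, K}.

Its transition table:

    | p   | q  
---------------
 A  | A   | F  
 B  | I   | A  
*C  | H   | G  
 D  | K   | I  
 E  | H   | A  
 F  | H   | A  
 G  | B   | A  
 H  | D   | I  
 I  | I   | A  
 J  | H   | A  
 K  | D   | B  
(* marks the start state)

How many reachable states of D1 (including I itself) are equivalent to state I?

First remove the unreachable states {E,J}; 9 states remain.
P0 = {A,B,C,D,G,H,I,K} | {F}.
On input q, block {A,B,C,D,G,H,I,K} splits into {B,C,D,G,H,I,K} and {A}.
Split {B,C,D,G,H,I,K} by δ(·,q) → {C,D,H,K} and {B,G,I}.
No further refinement is possible. Final partition (4 blocks): {C,D,H,K} | {F} | {A} | {B,G,I}.
State I belongs to the block {B,G,I}, which has 3 states.

3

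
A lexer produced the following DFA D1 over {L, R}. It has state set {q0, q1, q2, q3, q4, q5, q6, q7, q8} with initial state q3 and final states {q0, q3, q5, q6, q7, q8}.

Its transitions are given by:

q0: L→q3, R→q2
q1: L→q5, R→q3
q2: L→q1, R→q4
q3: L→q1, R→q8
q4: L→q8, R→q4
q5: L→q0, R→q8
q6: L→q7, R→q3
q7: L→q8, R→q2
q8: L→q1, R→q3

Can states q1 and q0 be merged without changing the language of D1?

First remove the unreachable states {q6,q7}; 7 states remain.
Start with accepting vs non-accepting: {q0,q3,q5,q8} | {q1,q2,q4}.
On input L, block {q0,q3,q5,q8} splits into {q0,q5} and {q3,q8}.
On input L, block {q0,q5} splits into {q0} and {q5}.
On input L, block {q1,q2,q4} splits into {q1} and {q2} and {q4}.
The partition is now stable with 6 blocks: {q0} | {q1} | {q3,q8} | {q5} | {q2} | {q4}.
q1 and q0 end up in different blocks, so they are distinguishable. For instance, the string 'ε' is accepted from only q0.

No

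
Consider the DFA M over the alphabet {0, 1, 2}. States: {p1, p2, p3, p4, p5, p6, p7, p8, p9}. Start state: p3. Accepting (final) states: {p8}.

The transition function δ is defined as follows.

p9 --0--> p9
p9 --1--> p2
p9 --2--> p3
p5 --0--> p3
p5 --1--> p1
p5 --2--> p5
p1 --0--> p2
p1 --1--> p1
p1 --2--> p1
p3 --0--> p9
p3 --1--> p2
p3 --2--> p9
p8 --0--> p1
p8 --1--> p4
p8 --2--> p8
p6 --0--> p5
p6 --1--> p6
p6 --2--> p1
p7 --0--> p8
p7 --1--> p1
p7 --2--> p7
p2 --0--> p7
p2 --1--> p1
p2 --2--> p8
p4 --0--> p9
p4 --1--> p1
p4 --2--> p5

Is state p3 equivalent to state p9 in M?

Yes

First remove the unreachable states {p6}; 8 states remain.
Initial partition by acceptance: {p8} | {p1,p2,p3,p4,p5,p7,p9}.
Split {p1,p2,p3,p4,p5,p7,p9} by δ(·,0) → {p1,p2,p3,p4,p5,p9} and {p7}.
Split {p1,p2,p3,p4,p5,p9} by δ(·,0) → {p1,p3,p4,p5,p9} and {p2}.
Split {p1,p3,p4,p5,p9} by δ(·,0) → {p3,p4,p5,p9} and {p1}.
Refine {p3,p4,p5,p9} on symbol 1: members go to different blocks, giving {p3,p9} and {p4,p5}.
The partition is now stable with 6 blocks: {p8} | {p3,p9} | {p7} | {p2} | {p1} | {p4,p5}.
p3 and p9 lie in the same block of the stable partition, so they are equivalent — no string distinguishes them.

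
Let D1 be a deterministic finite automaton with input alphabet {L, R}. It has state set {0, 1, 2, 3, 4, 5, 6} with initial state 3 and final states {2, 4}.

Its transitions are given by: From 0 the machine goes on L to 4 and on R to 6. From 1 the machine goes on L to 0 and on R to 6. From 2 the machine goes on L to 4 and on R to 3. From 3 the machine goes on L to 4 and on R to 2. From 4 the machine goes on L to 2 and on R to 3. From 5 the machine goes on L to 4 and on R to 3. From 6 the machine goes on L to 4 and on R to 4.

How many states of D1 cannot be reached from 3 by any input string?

No path from 3 leads to 0, 1, 5, 6; the other 3 states are all reachable.

4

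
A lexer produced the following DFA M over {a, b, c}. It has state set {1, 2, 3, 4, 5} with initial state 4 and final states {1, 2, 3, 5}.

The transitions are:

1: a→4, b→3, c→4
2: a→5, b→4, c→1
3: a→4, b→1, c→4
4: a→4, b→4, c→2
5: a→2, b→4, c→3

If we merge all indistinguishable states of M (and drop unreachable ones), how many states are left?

Every state is reachable, so we keep all 5.
Initial partition by acceptance: {1,2,3,5} | {4}.
On input a, block {1,2,3,5} splits into {1,3} and {2,5}.
Stable partition: {1,3} | {4} | {2,5} — 3 equivalence classes.

3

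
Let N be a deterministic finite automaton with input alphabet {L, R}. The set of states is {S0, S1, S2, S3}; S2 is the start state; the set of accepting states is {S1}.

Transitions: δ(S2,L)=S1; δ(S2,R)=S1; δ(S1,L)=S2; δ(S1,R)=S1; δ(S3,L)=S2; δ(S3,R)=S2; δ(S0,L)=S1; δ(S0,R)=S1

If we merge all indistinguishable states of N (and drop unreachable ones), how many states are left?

2

First remove the unreachable states {S0,S3}; 2 states remain.
P0 = {S1} | {S2}.
Stable partition: {S1} | {S2} — 2 equivalence classes.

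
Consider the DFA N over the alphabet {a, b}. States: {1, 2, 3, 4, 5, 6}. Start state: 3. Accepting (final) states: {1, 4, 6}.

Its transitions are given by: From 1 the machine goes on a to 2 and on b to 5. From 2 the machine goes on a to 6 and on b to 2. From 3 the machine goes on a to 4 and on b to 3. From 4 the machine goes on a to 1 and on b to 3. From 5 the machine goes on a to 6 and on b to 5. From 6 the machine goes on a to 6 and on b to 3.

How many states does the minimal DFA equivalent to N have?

5

P0 = {1,4,6} | {2,3,5}.
Split {1,4,6} by δ(·,a) → {4,6} and {1}.
Split {4,6} by δ(·,a) → {4} and {6}.
Split {2,3,5} by δ(·,a) → {2,5} and {3}.
Stable partition: {4} | {2,5} | {1} | {6} | {3} — 5 equivalence classes.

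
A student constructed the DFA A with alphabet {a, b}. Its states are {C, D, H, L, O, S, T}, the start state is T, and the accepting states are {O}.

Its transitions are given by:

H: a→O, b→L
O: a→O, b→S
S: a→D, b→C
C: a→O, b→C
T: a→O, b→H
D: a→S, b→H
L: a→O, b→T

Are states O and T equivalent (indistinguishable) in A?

Every state is reachable, so we keep all 7.
P0 = {O} | {C,D,H,L,S,T}.
Refine {C,D,H,L,S,T} on symbol a: members go to different blocks, giving {C,H,L,T} and {D,S}.
The partition is now stable with 3 blocks: {O} | {C,H,L,T} | {D,S}.
O and T end up in different blocks, so they are distinguishable. For instance, the string 'ε' is accepted from only O.

No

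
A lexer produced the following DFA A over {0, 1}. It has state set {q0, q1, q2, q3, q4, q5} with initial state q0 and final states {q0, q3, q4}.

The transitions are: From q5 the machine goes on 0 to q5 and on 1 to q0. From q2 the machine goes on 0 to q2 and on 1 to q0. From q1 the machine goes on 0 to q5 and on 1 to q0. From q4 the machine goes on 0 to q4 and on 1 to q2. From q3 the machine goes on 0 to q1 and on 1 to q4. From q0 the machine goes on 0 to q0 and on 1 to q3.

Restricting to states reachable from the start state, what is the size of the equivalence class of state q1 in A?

Start with accepting vs non-accepting: {q0,q3,q4} | {q1,q2,q5}.
Refine {q0,q3,q4} on symbol 0: members go to different blocks, giving {q0,q4} and {q3}.
Split {q0,q4} by δ(·,1) → {q0} and {q4}.
The partition is now stable with 4 blocks: {q0} | {q1,q2,q5} | {q3} | {q4}.
State q1 belongs to the block {q1,q2,q5}, which has 3 states.

3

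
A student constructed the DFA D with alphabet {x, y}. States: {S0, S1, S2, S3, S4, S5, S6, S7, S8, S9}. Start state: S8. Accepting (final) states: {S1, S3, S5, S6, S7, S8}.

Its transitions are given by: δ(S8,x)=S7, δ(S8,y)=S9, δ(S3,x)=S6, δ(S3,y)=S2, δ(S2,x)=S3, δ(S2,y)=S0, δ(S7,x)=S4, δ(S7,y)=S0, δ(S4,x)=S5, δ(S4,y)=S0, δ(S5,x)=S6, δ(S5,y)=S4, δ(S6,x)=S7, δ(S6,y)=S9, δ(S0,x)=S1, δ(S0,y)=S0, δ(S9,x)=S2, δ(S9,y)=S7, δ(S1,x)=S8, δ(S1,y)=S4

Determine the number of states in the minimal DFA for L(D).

5

Start with accepting vs non-accepting: {S1,S3,S5,S6,S7,S8} | {S0,S2,S4,S9}.
Split {S1,S3,S5,S6,S7,S8} by δ(·,x) → {S1,S3,S5,S6,S8} and {S7}.
On input x, block {S1,S3,S5,S6,S8} splits into {S1,S3,S5} and {S6,S8}.
Split {S0,S2,S4,S9} by δ(·,x) → {S0,S2,S4} and {S9}.
The partition is now stable with 5 blocks: {S1,S3,S5} | {S0,S2,S4} | {S7} | {S6,S8} | {S9}.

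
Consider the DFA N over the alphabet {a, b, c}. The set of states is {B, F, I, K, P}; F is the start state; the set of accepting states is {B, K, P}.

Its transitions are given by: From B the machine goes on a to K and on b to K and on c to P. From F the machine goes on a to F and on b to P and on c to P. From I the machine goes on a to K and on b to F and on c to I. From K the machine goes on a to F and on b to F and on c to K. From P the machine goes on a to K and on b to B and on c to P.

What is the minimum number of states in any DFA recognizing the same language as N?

4

First remove the unreachable states {I}; 4 states remain.
Start with accepting vs non-accepting: {B,K,P} | {F}.
Split {B,K,P} by δ(·,a) → {B,P} and {K}.
Split {B,P} by δ(·,b) → {P} and {B}.
The partition is now stable with 4 blocks: {P} | {F} | {K} | {B}.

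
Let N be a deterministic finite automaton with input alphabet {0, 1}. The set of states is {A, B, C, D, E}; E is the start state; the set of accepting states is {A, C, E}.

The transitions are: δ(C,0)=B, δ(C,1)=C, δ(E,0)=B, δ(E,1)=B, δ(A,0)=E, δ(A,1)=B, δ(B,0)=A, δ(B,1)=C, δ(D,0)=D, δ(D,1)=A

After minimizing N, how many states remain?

Reachable states from the start: {A,B,C,E}. Unreachable: {D} — drop them.
Start with accepting vs non-accepting: {A,C,E} | {B}.
Split {A,C,E} by δ(·,0) → {C,E} and {A}.
On input 1, block {C,E} splits into {C} and {E}.
Stable partition: {C} | {B} | {A} | {E} — 4 equivalence classes.

4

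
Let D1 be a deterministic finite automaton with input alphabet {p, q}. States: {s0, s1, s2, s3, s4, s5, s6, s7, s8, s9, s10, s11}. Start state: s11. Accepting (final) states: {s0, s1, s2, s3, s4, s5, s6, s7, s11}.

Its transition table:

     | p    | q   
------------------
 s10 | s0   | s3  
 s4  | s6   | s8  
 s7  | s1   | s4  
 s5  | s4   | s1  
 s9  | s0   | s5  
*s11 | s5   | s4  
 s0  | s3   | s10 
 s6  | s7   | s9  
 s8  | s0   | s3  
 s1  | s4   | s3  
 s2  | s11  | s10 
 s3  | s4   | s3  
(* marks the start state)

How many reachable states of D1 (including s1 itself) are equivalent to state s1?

States {s2} cannot be reached from the start state, so discard them.
Initial partition by acceptance: {s0,s1,s3,s4,s5,s6,s7,s11} | {s8,s9,s10}.
Refine {s0,s1,s3,s4,s5,s6,s7,s11} on symbol q: members go to different blocks, giving {s1,s3,s5,s7,s11} and {s0,s4,s6}.
Split {s1,s3,s5,s7,s11} by δ(·,p) → {s1,s3,s5} and {s7,s11}.
Split {s0,s4,s6} by δ(·,p) → {s0} and {s4} and {s6}.
No further refinement is possible. Final partition (6 blocks): {s1,s3,s5} | {s8,s9,s10} | {s0} | {s7,s11} | {s4} | {s6}.
State s1 belongs to the block {s1,s3,s5}, which has 3 states.

3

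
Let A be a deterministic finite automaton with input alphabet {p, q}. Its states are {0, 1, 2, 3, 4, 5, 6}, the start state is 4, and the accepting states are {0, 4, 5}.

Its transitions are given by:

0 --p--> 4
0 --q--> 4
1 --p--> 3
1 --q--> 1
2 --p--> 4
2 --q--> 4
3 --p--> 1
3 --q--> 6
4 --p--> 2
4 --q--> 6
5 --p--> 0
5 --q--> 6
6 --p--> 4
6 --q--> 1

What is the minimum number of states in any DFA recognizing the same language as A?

Reachable states from the start: {1,2,3,4,6}. Unreachable: {0,5} — drop them.
P0 = {4} | {1,2,3,6}.
Split {1,2,3,6} by δ(·,p) → {1,3} and {2,6}.
Refine {1,3} on symbol q: members go to different blocks, giving {1} and {3}.
Split {2,6} by δ(·,q) → {2} and {6}.
No further refinement is possible. Final partition (5 blocks): {4} | {1} | {2} | {3} | {6}.

5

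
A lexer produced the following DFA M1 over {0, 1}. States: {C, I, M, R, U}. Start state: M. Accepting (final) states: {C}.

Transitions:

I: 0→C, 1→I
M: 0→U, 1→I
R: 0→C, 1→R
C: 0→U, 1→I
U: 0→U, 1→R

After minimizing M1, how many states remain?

3

Initial partition by acceptance: {C} | {I,M,R,U}.
Refine {I,M,R,U} on symbol 0: members go to different blocks, giving {M,U} and {I,R}.
Stable partition: {C} | {M,U} | {I,R} — 3 equivalence classes.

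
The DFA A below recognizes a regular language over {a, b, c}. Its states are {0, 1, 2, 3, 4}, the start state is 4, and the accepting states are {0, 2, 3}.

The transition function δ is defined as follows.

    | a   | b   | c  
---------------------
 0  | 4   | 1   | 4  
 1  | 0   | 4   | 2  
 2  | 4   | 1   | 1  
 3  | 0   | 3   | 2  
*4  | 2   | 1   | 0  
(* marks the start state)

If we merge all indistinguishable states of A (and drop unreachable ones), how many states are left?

2

States {3} cannot be reached from the start state, so discard them.
Start with accepting vs non-accepting: {0,2} | {1,4}.
The partition is now stable with 2 blocks: {0,2} | {1,4}.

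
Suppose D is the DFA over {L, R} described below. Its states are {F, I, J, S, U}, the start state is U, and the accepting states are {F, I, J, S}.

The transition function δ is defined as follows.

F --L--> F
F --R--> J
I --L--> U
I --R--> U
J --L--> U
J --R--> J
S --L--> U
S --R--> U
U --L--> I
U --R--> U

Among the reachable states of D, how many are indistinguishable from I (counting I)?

1

States {F,J,S} cannot be reached from the start state, so discard them.
Initial partition by acceptance: {I} | {U}.
The partition is now stable with 2 blocks: {I} | {U}.
State I belongs to the block {I}, which has 1 states.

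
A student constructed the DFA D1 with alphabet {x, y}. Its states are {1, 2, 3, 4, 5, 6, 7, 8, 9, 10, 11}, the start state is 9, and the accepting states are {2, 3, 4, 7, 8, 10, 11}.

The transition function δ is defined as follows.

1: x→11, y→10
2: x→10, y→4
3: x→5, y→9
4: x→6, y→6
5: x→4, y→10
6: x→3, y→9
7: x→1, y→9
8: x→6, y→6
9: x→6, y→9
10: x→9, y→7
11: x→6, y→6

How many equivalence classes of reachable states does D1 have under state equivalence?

First remove the unreachable states {2,8}; 9 states remain.
P0 = {3,4,7,10,11} | {1,5,6,9}.
On input y, block {3,4,7,10,11} splits into {3,4,7,11} and {10}.
Refine {1,5,6,9} on symbol x: members go to different blocks, giving {1,5,6} and {9}.
Split {3,4,7,11} by δ(·,y) → {3,7} and {4,11}.
Refine {1,5,6} on symbol x: members go to different blocks, giving {1,5} and {6}.
Stable partition: {3,7} | {1,5} | {10} | {9} | {4,11} | {6} — 6 equivalence classes.

6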